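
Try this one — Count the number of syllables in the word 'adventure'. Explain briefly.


Break 'adventure' into syllables: ad-ven-ture -> ad | ven | ture = 3 syllables

3 syllables


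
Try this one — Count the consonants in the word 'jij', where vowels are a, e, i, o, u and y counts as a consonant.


Consonants in 'jij': j, j = 2 consonants.

2


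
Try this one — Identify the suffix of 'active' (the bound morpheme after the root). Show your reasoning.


The word 'active' = 'act' (root) + '-ive' (suffix). The suffix is '-ive'.

ive


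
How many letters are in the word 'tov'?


Spell out 'tov' and number each letter: t(1), o(2), v(3). Total: 3 letters.

3


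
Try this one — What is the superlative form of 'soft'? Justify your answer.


Apply superlative formation (add -est): 'soft' -> 'softest'.

softest


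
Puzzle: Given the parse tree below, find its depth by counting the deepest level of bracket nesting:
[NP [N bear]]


Count bracket nesting levels:
'[' at pos 0: depth = 1
'[' at pos 4: depth = 2
Maximum depth reached: 2

2


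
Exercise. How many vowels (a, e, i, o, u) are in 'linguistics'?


Vowels in 'linguistics': i, u, i, i = 4 vowels.

4


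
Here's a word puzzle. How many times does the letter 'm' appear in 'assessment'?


Letter 'm' in 'assessment': found at position(s) 7 = 1 occurrence(s).

1


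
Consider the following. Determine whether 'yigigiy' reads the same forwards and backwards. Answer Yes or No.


Forward: 'yigigiy'
Reversed: 'yigigiy'
They are identical.

Yes


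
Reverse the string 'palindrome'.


Reverse 'palindrome' character by character: 'emordnilap'.

emordnilap


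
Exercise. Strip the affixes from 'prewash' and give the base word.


Remove prefix 'pre' from 'prewash' to get root 'wash'.

wash


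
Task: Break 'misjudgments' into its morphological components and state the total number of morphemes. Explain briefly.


Step 1: Identify prefix: 'mis' (meaning: wrongly)
Step 2: Identify root: 'judge'
Step 3: Identify suffix(es): 'ment, s'
Decomposition: mis- (prefix: wrongly) + judge (root) + -ment (suffix: action/result) + -s (plural)
Total morphemes: 4

4 morphemes (mis- (prefix: wrongly) + judge (root) + -ment (suffix: action/result) + -s (plural))


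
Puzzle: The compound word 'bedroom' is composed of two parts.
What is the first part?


Split 'bedroom' into 'bed' + 'room'. The first part is 'bed'.

bed


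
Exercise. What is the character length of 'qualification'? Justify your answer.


Spell out 'qualification' and number each letter: q(1), u(2), a(3), l(4), i(5), f(6), i(7), c(8), a(9), t(10), i(11), o(12), n(13). Total: 13 letters.

13


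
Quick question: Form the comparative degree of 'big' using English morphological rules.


Apply comparative formation (double final consonant, add -er): 'big' -> 'bigger'.

bigger


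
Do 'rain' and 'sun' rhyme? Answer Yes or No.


Rime (stressed vowel + following sounds) of 'rain': -ain = /eɪn/
Rime of 'sun': -un = /ʌn/
/eɪn/ and /ʌn/ are different ending sounds, so the words do not rhyme.

No


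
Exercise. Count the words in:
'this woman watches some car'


Split into words: this | woman | watches | some | car = 5 words.

5


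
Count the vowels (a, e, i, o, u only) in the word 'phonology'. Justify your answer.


Vowels in 'phonology': o, o, o = 3 vowels.

3


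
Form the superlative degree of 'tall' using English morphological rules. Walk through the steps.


Apply superlative formation (add -est): 'tall' -> 'tallest'.

tallest


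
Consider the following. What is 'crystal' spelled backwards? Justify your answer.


Reverse 'crystal' character by character: 'latsyrc'.

latsyrc


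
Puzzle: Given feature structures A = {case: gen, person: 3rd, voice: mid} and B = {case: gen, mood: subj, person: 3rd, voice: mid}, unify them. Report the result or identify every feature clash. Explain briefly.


Compare features:
case: A=gen vs B=gen -> unified: gen
mood: A=_ vs B=subj -> unified: subj
person: A=3rd vs B=3rd -> unified: 3rd
voice: A=mid vs B=mid -> unified: mid
No clashes found.

Unified: {case: gen, mood: subj, person: 3rd, voice: mid}


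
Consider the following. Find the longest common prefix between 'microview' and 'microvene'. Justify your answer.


Compare from the start: 6 characters match: 'microv'. Mismatch at position 7: 'i' vs 'e'.

microv


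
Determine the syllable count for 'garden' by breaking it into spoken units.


Break 'garden' into syllables: gar-den -> gar | den = 2 syllables

2 syllables


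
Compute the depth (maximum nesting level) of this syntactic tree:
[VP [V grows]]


Count bracket nesting levels:
'[' at pos 0: depth = 1
'[' at pos 4: depth = 2
Maximum depth reached: 2

2


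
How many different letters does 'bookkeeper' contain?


Unique letters in 'bookkeeper': {b, e, k, o, p, r} = 6 distinct letters.

6


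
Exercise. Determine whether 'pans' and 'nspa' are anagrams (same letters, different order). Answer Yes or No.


Sorted letters of 'pans': 'anps'
Sorted letters of 'nspa': 'anps'
They match.

Yes


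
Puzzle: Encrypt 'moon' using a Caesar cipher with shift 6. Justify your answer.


Shift each letter by 6: m -> s, o -> u, o -> u, n -> t. Result: 'suut'.

suut


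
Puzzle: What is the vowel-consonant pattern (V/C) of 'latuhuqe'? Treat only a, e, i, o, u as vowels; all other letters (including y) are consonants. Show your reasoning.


Letter mapping: l = C, a = V, t = C, u = V, h = C, u = V, q = C, e = V.

CVCVCVCV


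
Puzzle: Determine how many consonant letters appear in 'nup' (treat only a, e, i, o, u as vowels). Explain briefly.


Consonants in 'nup': n, p = 2 consonants.

2


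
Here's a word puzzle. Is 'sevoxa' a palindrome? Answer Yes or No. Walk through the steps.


Forward: 'sevoxa'
Reversed: 'axoves'
They differ.

No


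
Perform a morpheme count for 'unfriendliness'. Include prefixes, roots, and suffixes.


Decomposition: un- (prefix) + friend (root) + -ly (suffix) + -ness (suffix) = 4 morpheme(s)

4 morphemes


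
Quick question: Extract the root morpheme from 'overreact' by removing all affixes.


Remove prefix 'over' from 'overreact' to get root 'react'.

react


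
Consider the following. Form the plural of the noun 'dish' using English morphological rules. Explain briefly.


Apply rule: Add -es (sibilant/fricative ending). 'dish' becomes 'dishes'.

dishes


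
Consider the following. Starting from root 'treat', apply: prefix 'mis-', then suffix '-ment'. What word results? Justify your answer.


Step 1: Add prefix 'mis-' to 'treat' = 'mistreat'
Step 2: Add suffix '-ment' to 'mistreat' = 'mistreatment'

mistreatment


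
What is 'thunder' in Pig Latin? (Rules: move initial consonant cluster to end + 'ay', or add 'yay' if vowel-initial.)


'thunder': move consonant cluster 'th' to end and add 'ay': 'underthay'.

underthay


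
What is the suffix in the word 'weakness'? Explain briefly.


The word 'weakness' = 'weak' (root) + '-ness' (suffix). The suffix is '-ness'.

ness


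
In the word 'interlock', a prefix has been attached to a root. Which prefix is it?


The word 'interlock' = 'inter' (prefix) + 'lock' (root). The prefix is 'inter'.

inter


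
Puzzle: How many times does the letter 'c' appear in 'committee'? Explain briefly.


Letter 'c' in 'committee': found at position(s) 1 = 1 occurrence(s).

1


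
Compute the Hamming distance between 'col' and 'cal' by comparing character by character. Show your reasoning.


Alignment:
Position 1: 'c' vs 'c' = match
Position 2: 'o' vs 'a' = DIFFER
Position 3: 'l' vs 'l' = match
Total differences: 1

1


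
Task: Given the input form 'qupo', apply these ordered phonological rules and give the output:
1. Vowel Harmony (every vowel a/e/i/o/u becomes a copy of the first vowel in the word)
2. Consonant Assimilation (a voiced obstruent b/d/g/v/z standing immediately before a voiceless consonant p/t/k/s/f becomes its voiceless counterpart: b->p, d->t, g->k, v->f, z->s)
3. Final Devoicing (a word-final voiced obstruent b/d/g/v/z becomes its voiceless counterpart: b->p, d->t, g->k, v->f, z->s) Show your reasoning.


Starting form: 'qupo'
Rule 1: Vowel Harmony: all vowels become 'u' (matching first vowel). 'qupo' -> 'qupu'
Rule 2: Consonant Assimilation: no voiced obstruent (b/d/g/v/z) stands immediately before a voiceless consonant (p/t/k/s/f). No change.
Rule 3: Final Devoicing: the word ends in the vowel 'u', not a consonant. No change.
Final form: 'qupu'

qupu


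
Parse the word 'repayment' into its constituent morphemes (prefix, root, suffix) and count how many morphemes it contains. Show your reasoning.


Step 1: Identify prefix: 're' (meaning: again)
Step 2: Identify root: 'pay'
Step 3: Identify suffix(es): 'ment'
Decomposition: re- (prefix: again) + pay (root) + -ment (suffix: action/result)
Total morphemes: 3

3 morphemes (re- (prefix: again) + pay (root) + -ment (suffix: action/result))


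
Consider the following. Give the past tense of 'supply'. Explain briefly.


Apply rule: Change -y to -ied. 'supply' becomes 'supplied'.

supplied


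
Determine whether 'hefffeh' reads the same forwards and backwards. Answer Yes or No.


Forward: 'hefffeh'
Reversed: 'hefffeh'
They are identical.

Yes


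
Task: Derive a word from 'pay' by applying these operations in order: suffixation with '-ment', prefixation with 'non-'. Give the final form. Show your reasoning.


Step 1: Add suffix '-ment' to 'pay' = 'payment'
Step 2: Add prefix 'non-' to 'payment' = 'nonpayment'

nonpayment


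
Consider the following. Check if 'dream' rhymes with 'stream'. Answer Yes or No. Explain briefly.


Rime (stressed vowel + following sounds) of 'dream': -eam = /iːm/
Rime of 'stream': -eam = /iːm/
/iːm/ and /iːm/ are the same ending sound, so the words rhyme.

Yes


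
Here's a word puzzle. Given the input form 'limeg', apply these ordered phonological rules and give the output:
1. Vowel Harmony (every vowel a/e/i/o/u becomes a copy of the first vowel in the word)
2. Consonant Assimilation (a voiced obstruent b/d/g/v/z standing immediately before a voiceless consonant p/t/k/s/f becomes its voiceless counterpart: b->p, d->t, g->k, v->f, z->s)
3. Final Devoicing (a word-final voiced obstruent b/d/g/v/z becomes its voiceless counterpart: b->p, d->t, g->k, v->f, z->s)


Starting form: 'limeg'
Rule 1: Vowel Harmony: all vowels become 'i' (matching first vowel). 'limeg' -> 'limig'
Rule 2: Consonant Assimilation: no voiced obstruent (b/d/g/v/z) stands immediately before a voiceless consonant (p/t/k/s/f). No change.
Rule 3: Final Devoicing: word-final voiced obstruent 'g' becomes voiceless 'k'. 'limig' -> 'limik'
Final form: 'limik'

limik


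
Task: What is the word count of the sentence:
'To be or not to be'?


Split into words: To | be | or | not | to | be = 6 words.

6


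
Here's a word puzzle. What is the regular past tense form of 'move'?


Apply rule: Add -d (word ends in -e). 'move' becomes 'moved'.

moved


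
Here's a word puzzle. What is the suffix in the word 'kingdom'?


The word 'kingdom' = 'king' (root) + '-dom' (suffix). The suffix is '-dom'.

dom


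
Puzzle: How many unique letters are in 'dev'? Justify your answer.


Unique letters in 'dev': {d, e, v} = 3 distinct letters.

3


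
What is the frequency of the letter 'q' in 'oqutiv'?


Letter 'q' in 'oqutiv': found at position(s) 2 = 1 occurrence(s).

1


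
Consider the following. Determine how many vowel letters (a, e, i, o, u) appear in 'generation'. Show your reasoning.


Vowels in 'generation': e, e, a, i, o = 5 vowels.

5


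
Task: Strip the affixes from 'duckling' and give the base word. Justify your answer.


Remove suffix '-ling' from 'duckling' to get root 'duck'.

duck


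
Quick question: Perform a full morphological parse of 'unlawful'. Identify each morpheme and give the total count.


Step 1: Identify prefix: 'un' (meaning: not/reverse)
Step 2: Identify root: 'law'
Step 3: Identify suffix(es): 'ful'
Decomposition: un- (prefix: not/reverse) + law (root) + -ful (suffix: full of)
Total morphemes: 3

3 morphemes (un- (prefix: not/reverse) + law (root) + -ful (suffix: full of))


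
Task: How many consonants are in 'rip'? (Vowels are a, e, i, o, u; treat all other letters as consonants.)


Consonants in 'rip': r, p = 2 consonants.

2


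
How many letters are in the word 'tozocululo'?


Spell out 'tozocululo' and number each letter: t(1), o(2), z(3), o(4), c(5), u(6), l(7), u(8), l(9), o(10). Total: 10 letters.

10


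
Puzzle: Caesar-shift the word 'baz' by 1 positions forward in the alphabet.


Shift each letter by 1: b -> c, a -> b, z -> a. Result: 'cba'.

cba


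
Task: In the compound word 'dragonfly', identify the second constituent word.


Split 'dragonfly' into 'dragon' + 'fly'. The second part is 'fly'.

fly


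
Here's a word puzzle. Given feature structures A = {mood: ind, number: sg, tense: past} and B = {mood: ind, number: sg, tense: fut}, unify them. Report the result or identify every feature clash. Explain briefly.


Compare features:
mood: A=ind vs B=ind -> unified: ind
number: A=sg vs B=sg -> unified: sg
tense: A=past vs B=fut -> CLASH
Clash detected on feature 'tense' (past vs fut); unification fails.

CLASH on 'tense' (past vs fut)


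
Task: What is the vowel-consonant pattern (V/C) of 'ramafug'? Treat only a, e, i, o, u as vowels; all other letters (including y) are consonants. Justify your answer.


Letter mapping: r = C, a = V, m = C, a = V, f = C, u = V, g = C.

CVCVCVC


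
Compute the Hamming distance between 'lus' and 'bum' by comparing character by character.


Alignment:
Position 1: 'l' vs 'b' = DIFFER
Position 2: 'u' vs 'u' = match
Position 3: 's' vs 'm' = DIFFER
Total differences: 2

2


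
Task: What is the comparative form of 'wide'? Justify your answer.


Apply comparative formation (ends in e: add -r): 'wide' -> 'wider'.

wider


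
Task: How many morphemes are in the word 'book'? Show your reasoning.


Decomposition: book (free morpheme) = 1 morpheme(s)

1 morphemes


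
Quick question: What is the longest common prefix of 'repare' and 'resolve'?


Compare from the start: 2 characters match: 're'. Mismatch at position 3: 'p' vs 's'.

re


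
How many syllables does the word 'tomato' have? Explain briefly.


Break 'tomato' into syllables: to-ma-to -> to | ma | to = 3 syllables

3 syllables


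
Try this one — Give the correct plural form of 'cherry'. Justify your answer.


Apply rule: Change -y to -ies (consonant + y). 'cherry' becomes 'cherries'.

cherries


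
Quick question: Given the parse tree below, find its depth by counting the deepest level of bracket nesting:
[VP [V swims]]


Count bracket nesting levels:
'[' at pos 0: depth = 1
'[' at pos 4: depth = 2
Maximum depth reached: 2

2


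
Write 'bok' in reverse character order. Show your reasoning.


Reverse 'bok' character by character: 'kob'.

kob


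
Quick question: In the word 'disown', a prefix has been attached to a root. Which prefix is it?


The word 'disown' = 'dis' (prefix) + 'own' (root). The prefix is 'dis'.

dis


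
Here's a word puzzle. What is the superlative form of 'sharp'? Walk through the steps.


Apply superlative formation (add -est): 'sharp' -> 'sharpest'.

sharpest


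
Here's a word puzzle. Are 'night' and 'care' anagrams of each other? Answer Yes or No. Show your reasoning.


Sorted letters of 'night': 'ghint'
Sorted letters of 'care': 'acer'
They do not match.

No


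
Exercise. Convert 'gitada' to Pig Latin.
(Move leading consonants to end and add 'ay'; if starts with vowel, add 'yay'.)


'gitada': move consonant cluster 'g' to end and add 'ay': 'itadagay'.

itadagay


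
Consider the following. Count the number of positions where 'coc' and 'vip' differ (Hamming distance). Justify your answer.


Alignment:
Position 1: 'c' vs 'v' = DIFFER
Position 2: 'o' vs 'i' = DIFFER
Position 3: 'c' vs 'p' = DIFFER
Total differences: 3

3


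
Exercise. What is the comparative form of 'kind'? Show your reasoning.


Apply comparative formation (add -er): 'kind' -> 'kinder'.

kinder


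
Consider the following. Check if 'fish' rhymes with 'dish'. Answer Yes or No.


Rime (stressed vowel + following sounds) of 'fish': -ish = /ɪʃ/
Rime of 'dish': -ish = /ɪʃ/
/ɪʃ/ and /ɪʃ/ are the same ending sound, so the words rhyme.

Yes


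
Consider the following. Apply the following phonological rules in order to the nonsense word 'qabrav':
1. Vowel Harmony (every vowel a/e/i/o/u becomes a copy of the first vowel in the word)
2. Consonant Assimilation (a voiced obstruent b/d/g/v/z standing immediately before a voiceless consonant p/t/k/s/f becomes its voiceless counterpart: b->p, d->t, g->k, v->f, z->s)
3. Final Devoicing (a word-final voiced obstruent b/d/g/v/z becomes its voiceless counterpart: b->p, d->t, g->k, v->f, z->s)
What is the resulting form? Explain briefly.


Starting form: 'qabrav'
Rule 1: Vowel Harmony: all vowels already match. No change.
Rule 2: Consonant Assimilation: no voiced obstruent (b/d/g/v/z) stands immediately before a voiceless consonant (p/t/k/s/f). No change.
Rule 3: Final Devoicing: word-final voiced obstruent 'v' becomes voiceless 'f'. 'qabrav' -> 'qabraf'
Final form: 'qabraf'

qabraf


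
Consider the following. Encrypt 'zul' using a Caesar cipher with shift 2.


Shift each letter by 2: z -> b, u -> w, l -> n. Result: 'bwn'.

bwn


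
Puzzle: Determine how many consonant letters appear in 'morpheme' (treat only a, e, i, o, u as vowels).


Consonants in 'morpheme': m, r, p, h, m = 5 consonants.

5


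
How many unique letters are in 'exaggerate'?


Unique letters in 'exaggerate': {a, e, g, r, t, x} = 6 distinct letters.

6


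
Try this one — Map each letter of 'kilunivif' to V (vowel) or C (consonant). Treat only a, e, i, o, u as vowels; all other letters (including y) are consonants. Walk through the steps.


Letter mapping: k = C, i = V, l = C, u = V, n = C, i = V, v = C, i = V, f = C.

CVCVCVCVC


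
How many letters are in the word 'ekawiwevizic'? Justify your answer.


Spell out 'ekawiwevizic' and number each letter: e(1), k(2), a(3), w(4), i(5), w(6), e(7), v(8), i(9), z(10), i(11), c(12). Total: 12 letters.

12


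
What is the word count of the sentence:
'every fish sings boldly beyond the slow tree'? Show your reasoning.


Split into words: every | fish | sings | boldly | beyond | the | slow | tree = 8 words.

8


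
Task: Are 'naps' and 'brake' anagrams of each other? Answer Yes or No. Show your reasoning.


Sorted letters of 'naps': 'anps'
Sorted letters of 'brake': 'abekr'
They do not match.

No


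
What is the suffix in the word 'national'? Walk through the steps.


The word 'national' = 'nation' (root) + '-al' (suffix). The suffix is '-al'.

al


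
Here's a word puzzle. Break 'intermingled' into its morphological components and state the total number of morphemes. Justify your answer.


Step 1: Identify prefix: 'inter' (meaning: between)
Step 2: Identify root: 'mingle'
Step 3: Identify suffix(es): 'ed'
Decomposition: inter- (prefix: between) + mingle (root) + -ed (suffix: past)
Total morphemes: 3

3 morphemes (inter- (prefix: between) + mingle (root) + -ed (suffix: past))


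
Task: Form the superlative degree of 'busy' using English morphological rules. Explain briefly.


Apply superlative formation (consonant + y: change y to i, add -est): 'busy' -> 'busiest'.

busiest


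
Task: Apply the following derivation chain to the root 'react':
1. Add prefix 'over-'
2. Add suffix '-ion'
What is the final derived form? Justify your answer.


Step 1: Add prefix 'over-' to 'react' = 'overreact'
Step 2: Add suffix '-ion' to 'overreact' = 'overreaction'

overreaction


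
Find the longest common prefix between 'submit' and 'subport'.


Compare from the start: 3 characters match: 'sub'. Mismatch at position 4: 'm' vs 'p'.

sub


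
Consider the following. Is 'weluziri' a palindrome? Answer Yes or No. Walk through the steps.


Forward: 'weluziri'
Reversed: 'irizulew'
They differ.

No


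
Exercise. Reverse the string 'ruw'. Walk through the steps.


Reverse 'ruw' character by character: 'wur'.

wur


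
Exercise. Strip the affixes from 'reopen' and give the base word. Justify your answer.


Remove prefix 're' from 'reopen' to get root 'open'.

open


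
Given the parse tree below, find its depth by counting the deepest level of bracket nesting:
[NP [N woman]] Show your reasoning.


Count bracket nesting levels:
'[' at pos 0: depth = 1
'[' at pos 4: depth = 2
Maximum depth reached: 2

2


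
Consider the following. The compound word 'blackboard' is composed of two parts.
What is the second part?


Split 'blackboard' into 'black' + 'board'. The second part is 'board'.

board


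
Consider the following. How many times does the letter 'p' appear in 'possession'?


Letter 'p' in 'possession': found at position(s) 1 = 1 occurrence(s).

1


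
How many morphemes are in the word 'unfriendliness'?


Decomposition: un- (prefix) + friend (root) + -ly (suffix) + -ness (suffix) = 4 morpheme(s)

4 morphemes


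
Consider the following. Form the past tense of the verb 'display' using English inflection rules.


Apply rule: Add -ed. 'display' becomes 'displayed'.

displayed


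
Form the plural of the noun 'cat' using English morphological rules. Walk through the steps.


Apply rule: Add -s. 'cat' becomes 'cats'.

cats


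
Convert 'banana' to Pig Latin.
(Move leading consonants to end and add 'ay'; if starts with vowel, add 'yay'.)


'banana': move consonant cluster 'b' to end and add 'ay': 'ananabay'.

ananabay


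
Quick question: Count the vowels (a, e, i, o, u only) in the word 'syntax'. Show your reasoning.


Vowels in 'syntax': a = 1 vowels.

1


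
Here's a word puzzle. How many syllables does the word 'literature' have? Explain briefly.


Break 'literature' into syllables: lit-er-a-ture -> lit | er | a | ture = 4 syllables

4 syllables


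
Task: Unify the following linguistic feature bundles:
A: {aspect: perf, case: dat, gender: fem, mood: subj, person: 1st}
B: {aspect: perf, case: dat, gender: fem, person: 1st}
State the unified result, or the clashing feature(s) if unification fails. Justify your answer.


Compare features:
aspect: A=perf vs B=perf -> unified: perf
case: A=dat vs B=dat -> unified: dat
gender: A=fem vs B=fem -> unified: fem
mood: A=subj vs B=_ -> unified: subj
person: A=1st vs B=1st -> unified: 1st
No clashes found.

Unified: {aspect: perf, case: dat, gender: fem, mood: subj, person: 1st}


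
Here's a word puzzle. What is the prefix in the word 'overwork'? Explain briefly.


The word 'overwork' = 'over' (prefix) + 'work' (root). The prefix is 'over'.

over


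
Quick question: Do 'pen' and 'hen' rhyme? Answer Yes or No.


Rime (stressed vowel + following sounds) of 'pen': -en = /ɛn/
Rime of 'hen': -en = /ɛn/
/ɛn/ and /ɛn/ are the same ending sound, so the words rhyme.

Yes


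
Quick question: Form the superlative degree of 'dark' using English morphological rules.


Apply superlative formation (add -est): 'dark' -> 'darkest'.

darkest


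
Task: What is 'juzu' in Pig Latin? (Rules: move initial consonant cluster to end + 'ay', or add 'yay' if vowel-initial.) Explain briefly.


'juzu': move consonant cluster 'j' to end and add 'ay': 'uzujay'.

uzujay


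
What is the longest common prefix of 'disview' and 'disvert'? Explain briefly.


Compare from the start: 4 characters match: 'disv'. Mismatch at position 5: 'i' vs 'e'.

disv


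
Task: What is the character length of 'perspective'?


Spell out 'perspective' and number each letter: p(1), e(2), r(3), s(4), p(5), e(6), c(7), t(8), i(9), v(10), e(11). Total: 11 letters.

11


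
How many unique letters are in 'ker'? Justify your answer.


Unique letters in 'ker': {e, k, r} = 3 distinct letters.

3


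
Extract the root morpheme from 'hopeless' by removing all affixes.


Remove suffix '-less' from 'hopeless' to get root 'hope'.

hope


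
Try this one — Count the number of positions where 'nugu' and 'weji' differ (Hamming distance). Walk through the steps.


Alignment:
Position 1: 'n' vs 'w' = DIFFER
Position 2: 'u' vs 'e' = DIFFER
Position 3: 'g' vs 'j' = DIFFER
Position 4: 'u' vs 'i' = DIFFER
Total differences: 4

4


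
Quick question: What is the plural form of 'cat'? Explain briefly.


Apply rule: Add -s. 'cat' becomes 'cats'.

cats


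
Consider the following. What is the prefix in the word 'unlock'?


The word 'unlock' = 'un' (prefix) + 'lock' (root). The prefix is 'un'.

un


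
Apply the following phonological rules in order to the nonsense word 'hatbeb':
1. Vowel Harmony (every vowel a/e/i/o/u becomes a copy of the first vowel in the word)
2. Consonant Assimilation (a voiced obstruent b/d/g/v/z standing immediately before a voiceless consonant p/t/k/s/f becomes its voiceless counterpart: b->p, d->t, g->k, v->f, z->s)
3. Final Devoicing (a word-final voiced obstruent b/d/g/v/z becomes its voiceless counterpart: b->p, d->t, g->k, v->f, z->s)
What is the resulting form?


Starting form: 'hatbeb'
Rule 1: Vowel Harmony: all vowels become 'a' (matching first vowel). 'hatbeb' -> 'hatbab'
Rule 2: Consonant Assimilation: no voiced obstruent (b/d/g/v/z) stands immediately before a voiceless consonant (p/t/k/s/f). No change.
Rule 3: Final Devoicing: word-final voiced obstruent 'b' becomes voiceless 'p'. 'hatbab' -> 'hatbap'
Final form: 'hatbap'

hatbap


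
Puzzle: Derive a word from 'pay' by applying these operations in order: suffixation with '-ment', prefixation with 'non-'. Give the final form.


Step 1: Add suffix '-ment' to 'pay' = 'payment'
Step 2: Add prefix 'non-' to 'payment' = 'nonpayment'

nonpayment


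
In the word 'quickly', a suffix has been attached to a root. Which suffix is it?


The word 'quickly' = 'quick' (root) + '-ly' (suffix). The suffix is '-ly'.

ly


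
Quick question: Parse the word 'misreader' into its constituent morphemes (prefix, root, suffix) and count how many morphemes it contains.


Step 1: Identify prefix: 'mis' (meaning: wrongly)
Step 2: Identify root: 'read'
Step 3: Identify suffix(es): 'er'
Decomposition: mis- (prefix: wrongly) + read (root) + -er (suffix: one who)
Total morphemes: 3

3 morphemes (mis- (prefix: wrongly) + read (root) + -er (suffix: one who))


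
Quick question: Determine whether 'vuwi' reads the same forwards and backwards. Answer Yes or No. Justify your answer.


Forward: 'vuwi'
Reversed: 'iwuv'
They differ.

No


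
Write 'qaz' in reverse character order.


Reverse 'qaz' character by character: 'zaq'.

zaq


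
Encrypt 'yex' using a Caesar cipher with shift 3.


Shift each letter by 3: y -> b, e -> h, x -> a. Result: 'bha'.

bha


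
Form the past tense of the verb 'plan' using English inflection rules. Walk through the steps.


Apply rule: Double final consonant and add -ed. 'plan' becomes 'planned'.

planned


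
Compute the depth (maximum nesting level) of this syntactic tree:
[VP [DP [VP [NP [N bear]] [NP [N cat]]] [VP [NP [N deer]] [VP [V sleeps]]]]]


Count bracket nesting levels:
'[' at pos 0: depth = 1
'[' at pos 4: depth = 2
'[' at pos 8: depth = 3
'[' at pos 12: depth = 4
'[' at pos 16: depth = 5
'[' at pos 26: depth = 4
'[' at pos 30: depth = 5
'[' at pos 40: depth = 3
'[' at pos 44: depth = 4
'[' at pos 48: depth = 5
'[' at pos 58: depth = 4
'[' at pos 62: depth = 5
Maximum depth reached: 5

5


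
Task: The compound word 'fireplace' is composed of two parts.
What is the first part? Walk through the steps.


Split 'fireplace' into 'fire' + 'place'. The first part is 'fire'.

fire


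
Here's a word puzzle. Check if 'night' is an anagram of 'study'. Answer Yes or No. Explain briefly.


Sorted letters of 'night': 'ghint'
Sorted letters of 'study': 'dstuy'
They do not match.

No


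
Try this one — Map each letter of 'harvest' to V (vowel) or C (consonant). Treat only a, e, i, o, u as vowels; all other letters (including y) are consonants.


Letter mapping: h = C, a = V, r = C, v = C, e = V, s = C, t = C.

CVCCVCC


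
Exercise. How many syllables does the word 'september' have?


Break 'september' into syllables: sep-tem-ber -> sep | tem | ber = 3 syllables

3 syllables


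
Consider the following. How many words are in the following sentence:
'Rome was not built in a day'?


Split into words: Rome | was | not | built | in | a | day = 7 words.

7


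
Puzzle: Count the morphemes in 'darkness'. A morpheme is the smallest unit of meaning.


Decomposition: dark (root) + -ness (suffix) = 2 morpheme(s)

2 morphemes


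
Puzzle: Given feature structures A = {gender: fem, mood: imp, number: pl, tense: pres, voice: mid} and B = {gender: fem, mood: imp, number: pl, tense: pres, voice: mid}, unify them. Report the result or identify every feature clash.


Compare features:
gender: A=fem vs B=fem -> unified: fem
mood: A=imp vs B=imp -> unified: imp
number: A=pl vs B=pl -> unified: pl
tense: A=pres vs B=pres -> unified: pres
voice: A=mid vs B=mid -> unified: mid
No clashes found.

Unified: {gender: fem, mood: imp, number: pl, tense: pres, voice: mid}


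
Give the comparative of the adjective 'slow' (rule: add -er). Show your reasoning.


Apply comparative formation (add -er): 'slow' -> 'slower'.

slower


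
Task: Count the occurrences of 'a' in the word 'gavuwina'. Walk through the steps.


Letter 'a' in 'gavuwina': found at position(s) 2, 8 = 2 occurrence(s).

2


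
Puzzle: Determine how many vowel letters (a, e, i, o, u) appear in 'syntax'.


Vowels in 'syntax': a = 1 vowels.

1


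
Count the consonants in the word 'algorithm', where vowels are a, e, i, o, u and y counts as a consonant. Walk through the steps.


Consonants in 'algorithm': l, g, r, t, h, m = 6 consonants.

6


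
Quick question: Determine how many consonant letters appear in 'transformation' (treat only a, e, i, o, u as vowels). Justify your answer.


Consonants in 'transformation': t, r, n, s, f, r, m, t, n = 9 consonants.

9


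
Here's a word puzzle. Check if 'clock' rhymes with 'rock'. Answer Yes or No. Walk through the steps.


Rime (stressed vowel + following sounds) of 'clock': -ock = /ɒk/
Rime of 'rock': -ock = /ɒk/
/ɒk/ and /ɒk/ are the same ending sound, so the words rhyme.

Yes


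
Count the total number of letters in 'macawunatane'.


Spell out 'macawunatane' and number each letter: m(1), a(2), c(3), a(4), w(5), u(6), n(7), a(8), t(9), a(10), n(11), e(12). Total: 12 letters.

12


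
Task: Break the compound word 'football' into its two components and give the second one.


Split 'football' into 'foot' + 'ball'. The second part is 'ball'.

ball


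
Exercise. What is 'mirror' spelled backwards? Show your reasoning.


Reverse 'mirror' character by character: 'rorrim'.

rorrim


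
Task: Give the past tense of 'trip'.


Apply rule: Double final consonant and add -ed. 'trip' becomes 'tripped'.

tripped


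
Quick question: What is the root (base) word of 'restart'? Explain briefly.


Remove prefix 're' from 'restart' to get root 'start'.

start


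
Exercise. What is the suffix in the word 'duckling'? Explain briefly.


The word 'duckling' = 'duck' (root) + '-ling' (suffix). The suffix is '-ling'.

ling


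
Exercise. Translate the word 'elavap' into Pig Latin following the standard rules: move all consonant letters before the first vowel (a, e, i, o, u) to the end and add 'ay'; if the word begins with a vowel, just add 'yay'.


'elavap' starts with a vowel, so add 'yay': 'elavapyay'.

elavapyay


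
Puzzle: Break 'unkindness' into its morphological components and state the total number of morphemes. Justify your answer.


Step 1: Identify prefix: 'un' (meaning: not/reverse)
Step 2: Identify root: 'kind'
Step 3: Identify suffix(es): 'ness'
Decomposition: un- (prefix: not/reverse) + kind (root) + -ness (suffix: state of)
Total morphemes: 3

3 morphemes (un- (prefix: not/reverse) + kind (root) + -ness (suffix: state of))


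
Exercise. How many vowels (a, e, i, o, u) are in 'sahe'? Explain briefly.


Vowels in 'sahe': a, e = 2 vowels.

2


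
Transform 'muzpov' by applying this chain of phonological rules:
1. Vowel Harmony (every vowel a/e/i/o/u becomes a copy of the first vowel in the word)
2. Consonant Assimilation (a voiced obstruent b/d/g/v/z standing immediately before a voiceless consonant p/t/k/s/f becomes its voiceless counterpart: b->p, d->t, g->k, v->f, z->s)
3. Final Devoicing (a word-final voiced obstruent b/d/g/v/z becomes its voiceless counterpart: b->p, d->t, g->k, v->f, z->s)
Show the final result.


Starting form: 'muzpov'
Rule 1: Vowel Harmony: all vowels become 'u' (matching first vowel). 'muzpov' -> 'muzpuv'
Rule 2: Consonant Assimilation: voiced obstruent before voiceless consonant becomes voiceless ('zp' -> 'sp'). 'muzpuv' -> 'muspuv'
Rule 3: Final Devoicing: word-final voiced obstruent 'v' becomes voiceless 'f'. 'muspuv' -> 'muspuf'
Final form: 'muspuf'

muspuf


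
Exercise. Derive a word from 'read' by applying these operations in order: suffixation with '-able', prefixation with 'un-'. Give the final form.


Step 1: Add suffix '-able' to 'read' = 'readable'
Step 2: Add prefix 'un-' to 'readable' = 'unreadable'

unreadable


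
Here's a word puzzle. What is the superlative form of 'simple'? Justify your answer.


Apply superlative formation (ends in e: add -st): 'simple' -> 'simplest'.

simplest


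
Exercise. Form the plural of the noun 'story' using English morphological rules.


Apply rule: Change -y to -ies (consonant + y). 'story' becomes 'stories'.

stories


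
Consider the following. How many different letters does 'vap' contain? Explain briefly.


Unique letters in 'vap': {a, p, v} = 3 distinct letters.

3


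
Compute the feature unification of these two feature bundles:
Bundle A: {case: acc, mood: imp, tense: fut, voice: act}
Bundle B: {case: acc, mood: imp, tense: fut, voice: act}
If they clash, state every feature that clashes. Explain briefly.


Compare features:
case: A=acc vs B=acc -> unified: acc
mood: A=imp vs B=imp -> unified: imp
tense: A=fut vs B=fut -> unified: fut
voice: A=act vs B=act -> unified: act
No clashes found.

Unified: {case: acc, mood: imp, tense: fut, voice: act}


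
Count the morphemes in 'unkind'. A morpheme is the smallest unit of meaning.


Decomposition: un- (prefix) + kind (root) = 2 morpheme(s)

2 morphemes


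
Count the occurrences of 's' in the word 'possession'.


Letter 's' in 'possession': found at position(s) 3, 4, 6, 7 = 4 occurrence(s).

4


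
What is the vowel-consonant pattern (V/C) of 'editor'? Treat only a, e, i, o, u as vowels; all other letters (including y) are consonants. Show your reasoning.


Letter mapping: e = V, d = C, i = V, t = C, o = V, r = C.

VCVCVC


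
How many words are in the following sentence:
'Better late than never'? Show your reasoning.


Split into words: Better | late | than | never = 4 words.

4


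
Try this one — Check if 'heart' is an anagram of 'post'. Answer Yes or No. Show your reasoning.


Sorted letters of 'heart': 'aehrt'
Sorted letters of 'post': 'opst'
They do not match.

No


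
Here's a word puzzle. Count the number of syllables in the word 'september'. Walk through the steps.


Break 'september' into syllables: sep-tem-ber -> sep | tem | ber = 3 syllables

3 syllables


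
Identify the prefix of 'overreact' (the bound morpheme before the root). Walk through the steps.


The word 'overreact' = 'over' (prefix) + 'react' (root). The prefix is 'over'.

over


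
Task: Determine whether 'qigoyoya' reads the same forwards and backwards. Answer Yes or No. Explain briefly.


Forward: 'qigoyoya'
Reversed: 'ayoyogiq'
They differ.

No


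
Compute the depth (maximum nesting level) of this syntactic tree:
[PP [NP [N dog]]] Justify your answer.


Count bracket nesting levels:
'[' at pos 0: depth = 1
'[' at pos 4: depth = 2
'[' at pos 8: depth = 3
Maximum depth reached: 3

3


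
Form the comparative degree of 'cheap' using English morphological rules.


Apply comparative formation (add -er): 'cheap' -> 'cheaper'.

cheaper


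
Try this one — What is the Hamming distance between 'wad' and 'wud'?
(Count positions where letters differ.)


Alignment:
Position 1: 'w' vs 'w' = match
Position 2: 'a' vs 'u' = DIFFER
Position 3: 'd' vs 'd' = match
Total differences: 1

1


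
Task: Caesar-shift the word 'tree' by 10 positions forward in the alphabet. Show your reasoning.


Shift each letter by 10: t -> d, r -> b, e -> o, e -> o. Result: 'dboo'.

dboo


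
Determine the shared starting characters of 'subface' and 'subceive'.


Compare from the start: 3 characters match: 'sub'. Mismatch at position 4: 'f' vs 'c'.

sub


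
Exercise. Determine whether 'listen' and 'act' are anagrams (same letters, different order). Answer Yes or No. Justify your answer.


Sorted letters of 'listen': 'eilnst'
Sorted letters of 'act': 'act'
They do not match.

No


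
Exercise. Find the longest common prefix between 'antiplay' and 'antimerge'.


Compare from the start: 4 characters match: 'anti'. Mismatch at position 5: 'p' vs 'm'.

anti


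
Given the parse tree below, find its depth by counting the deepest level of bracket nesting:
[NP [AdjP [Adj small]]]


Count bracket nesting levels:
'[' at pos 0: depth = 1
'[' at pos 4: depth = 2
'[' at pos 10: depth = 3
Maximum depth reached: 3

3


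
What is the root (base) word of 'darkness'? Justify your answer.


Remove suffix '-ness' from 'darkness' to get root 'dark'.

dark


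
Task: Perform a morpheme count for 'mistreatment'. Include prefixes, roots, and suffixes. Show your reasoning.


Decomposition: mis- (prefix) + treat (root) + -ment (suffix) = 3 morpheme(s)

3 morphemes


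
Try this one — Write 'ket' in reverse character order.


Reverse 'ket' character by character: 'tek'.

tek


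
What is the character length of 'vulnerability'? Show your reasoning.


Spell out 'vulnerability' and number each letter: v(1), u(2), l(3), n(4), e(5), r(6), a(7), b(8), i(9), l(10), i(11), t(12), y(13). Total: 13 letters.

13


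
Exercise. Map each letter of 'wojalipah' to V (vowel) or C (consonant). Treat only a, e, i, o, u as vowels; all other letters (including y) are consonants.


Letter mapping: w = C, o = V, j = C, a = V, l = C, i = V, p = C, a = V, h = C.

CVCVCVCVC


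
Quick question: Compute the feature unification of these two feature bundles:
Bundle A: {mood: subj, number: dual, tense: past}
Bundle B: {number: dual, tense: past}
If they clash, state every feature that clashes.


Compare features:
mood: A=subj vs B=_ -> unified: subj
number: A=dual vs B=dual -> unified: dual
tense: A=past vs B=past -> unified: past
No clashes found.

Unified: {mood: subj, number: dual, tense: past}


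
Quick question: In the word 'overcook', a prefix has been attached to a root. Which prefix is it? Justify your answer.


The word 'overcook' = 'over' (prefix) + 'cook' (root). The prefix is 'over'.

over


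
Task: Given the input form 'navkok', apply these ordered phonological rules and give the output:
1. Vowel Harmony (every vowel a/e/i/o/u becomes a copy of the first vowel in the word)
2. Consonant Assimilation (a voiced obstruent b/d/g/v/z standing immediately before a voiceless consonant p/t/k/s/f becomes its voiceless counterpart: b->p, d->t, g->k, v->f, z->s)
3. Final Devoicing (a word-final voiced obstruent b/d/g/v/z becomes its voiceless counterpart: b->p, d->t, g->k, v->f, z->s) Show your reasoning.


Starting form: 'navkok'
Rule 1: Vowel Harmony: all vowels become 'a' (matching first vowel). 'navkok' -> 'navkak'
Rule 2: Consonant Assimilation: voiced obstruent before voiceless consonant becomes voiceless ('vk' -> 'fk'). 'navkak' -> 'nafkak'
Rule 3: Final Devoicing: final consonant 'k' is not one of the voiced obstruents b/d/g/v/z. No change.
Final form: 'nafkak'

nafkak
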